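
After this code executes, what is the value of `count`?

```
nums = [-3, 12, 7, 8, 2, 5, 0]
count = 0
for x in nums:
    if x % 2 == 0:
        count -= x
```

-22

x=-3: not even
x=12: even, count = 0-12 = -12
x=7: not even
x=8: even, count = (-12)-8 = -20
x=2: even, count = (-20)-2 = -22
x=5: not even
x=0: even, count = (-22)-0 = -22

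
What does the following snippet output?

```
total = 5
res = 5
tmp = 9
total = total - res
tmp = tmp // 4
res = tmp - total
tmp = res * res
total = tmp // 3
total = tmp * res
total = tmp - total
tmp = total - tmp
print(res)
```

2

total = 5-5 = 0
tmp = 9//4 = 2
res = 2-0 = 2
tmp = 2*2 = 4
total = 4//3 = 1
total = 4*2 = 8
total = 4-8 = -4
tmp = (-4)-4 = -8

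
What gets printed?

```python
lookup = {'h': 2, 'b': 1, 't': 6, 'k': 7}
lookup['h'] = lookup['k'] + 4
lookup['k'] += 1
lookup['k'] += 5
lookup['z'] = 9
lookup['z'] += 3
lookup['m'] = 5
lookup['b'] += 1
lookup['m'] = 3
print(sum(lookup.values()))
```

47

lookup['h'] = lookup['k']+4 = 11 → {'h': 11, 'b': 1, 't': 6, 'k': 7}
lookup['k'] = 7+1 = 8 → {'h': 11, 'b': 1, 't': 6, 'k': 8}
lookup['k'] = 8+5 = 13 → {'h': 11, 'b': 1, 't': 6, 'k': 13}
lookup['z'] = 9 → {'h': 11, 'b': 1, 't': 6, 'k': 13, 'z': 9}
lookup['z'] = 9+3 = 12 → {'h': 11, 'b': 1, 't': 6, 'k': 13, 'z': 12}
lookup['m'] = 5 → {'h': 11, 'b': 1, 't': 6, 'k': 13, 'z': 12, 'm': 5}
lookup['b'] = 1+1 = 2 → {'h': 11, 'b': 2, 't': 6, 'k': 13, 'z': 12, 'm': 5}
lookup['m'] = 3 → {'h': 11, 'b': 2, 't': 6, 'k': 13, 'z': 12, 'm': 3}
sum of values = 47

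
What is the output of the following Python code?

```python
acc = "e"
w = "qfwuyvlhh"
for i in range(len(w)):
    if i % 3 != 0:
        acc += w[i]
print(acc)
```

i=0: skip
i=1: add 'f' → 'ef'
i=2: add 'w' → 'efw'
i=3: skip
i=4: add 'y' → 'efwy'
i=5: add 'v' → 'efwyv'
i=6: skip
i=7: add 'h' → 'efwyvh'
i=8: add 'h' → 'efwyvhh'

efwyvhh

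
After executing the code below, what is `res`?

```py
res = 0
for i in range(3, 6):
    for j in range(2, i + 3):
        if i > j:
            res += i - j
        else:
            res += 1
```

i=3,j=2: 3>2, res = 0+1 = 1
i=3,j=3: not 3>3, res = 1+1 = 2
i=3,j=4: not 3>4, res = 2+1 = 3
i=3,j=5: not 3>5, res = 3+1 = 4
i=4,j=2: 4>2, res = 4+2 = 6
i=4,j=3: 4>3, res = 6+1 = 7
i=4,j=4: not 4>4, res = 7+1 = 8
i=4,j=5: not 4>5, res = 8+1 = 9
i=4,j=6: not 4>6, res = 9+1 = 10
i=5,j=2: 5>2, res = 10+3 = 13
i=5,j=3: 5>3, res = 13+2 = 15
i=5,j=4: 5>4, res = 15+1 = 16
i=5,j=5: not 5>5, res = 16+1 = 17
i=5,j=6: not 5>6, res = 17+1 = 18
i=5,j=7: not 5>7, res = 18+1 = 19

19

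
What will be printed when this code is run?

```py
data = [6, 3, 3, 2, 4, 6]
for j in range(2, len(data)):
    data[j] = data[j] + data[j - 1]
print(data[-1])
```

18

j=2: data[2] = 3+3 = 6 → [6, 3, 6, 2, 4, 6]
j=3: data[3] = 2+6 = 8 → [6, 3, 6, 8, 4, 6]
j=4: data[4] = 4+8 = 12 → [6, 3, 6, 8, 12, 6]
j=5: data[5] = 6+12 = 18 → [6, 3, 6, 8, 12, 18]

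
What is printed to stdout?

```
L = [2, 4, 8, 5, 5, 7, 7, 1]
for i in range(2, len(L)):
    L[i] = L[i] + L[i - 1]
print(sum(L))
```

i=2: L[2] = 8+4 = 12 → [2, 4, 12, 5, 5, 7, 7, 1]
i=3: L[3] = 5+12 = 17 → [2, 4, 12, 17, 5, 7, 7, 1]
i=4: L[4] = 5+17 = 22 → [2, 4, 12, 17, 22, 7, 7, 1]
i=5: L[5] = 7+22 = 29 → [2, 4, 12, 17, 22, 29, 7, 1]
i=6: L[6] = 7+29 = 36 → [2, 4, 12, 17, 22, 29, 36, 1]
i=7: L[7] = 1+36 = 37 → [2, 4, 12, 17, 22, 29, 36, 37]
sum = 159

159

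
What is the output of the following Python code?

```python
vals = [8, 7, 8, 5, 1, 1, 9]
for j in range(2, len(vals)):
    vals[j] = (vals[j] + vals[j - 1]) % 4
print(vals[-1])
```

j=2: vals[2] = (8+7)%4 = 3 → [8, 7, 3, 5, 1, 1, 9]
j=3: vals[3] = (5+3)%4 = 0 → [8, 7, 3, 0, 1, 1, 9]
j=4: vals[4] = (1+0)%4 = 1 → [8, 7, 3, 0, 1, 1, 9]
j=5: vals[5] = (1+1)%4 = 2 → [8, 7, 3, 0, 1, 2, 9]
j=6: vals[6] = (9+2)%4 = 3 → [8, 7, 3, 0, 1, 2, 3]

3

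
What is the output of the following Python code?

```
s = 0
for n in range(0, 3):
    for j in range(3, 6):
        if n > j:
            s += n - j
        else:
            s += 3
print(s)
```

n=0,j=3: not 0>3, s = 0+3 = 3
n=0,j=4: not 0>4, s = 3+3 = 6
n=0,j=5: not 0>5, s = 6+3 = 9
n=1,j=3: not 1>3, s = 9+3 = 12
n=1,j=4: not 1>4, s = 12+3 = 15
n=1,j=5: not 1>5, s = 15+3 = 18
n=2,j=3: not 2>3, s = 18+3 = 21
n=2,j=4: not 2>4, s = 21+3 = 24
n=2,j=5: not 2>5, s = 24+3 = 27

27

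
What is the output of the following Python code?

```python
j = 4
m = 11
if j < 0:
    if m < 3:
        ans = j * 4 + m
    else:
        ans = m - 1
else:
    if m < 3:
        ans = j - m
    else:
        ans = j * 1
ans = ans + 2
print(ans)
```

6

j=4, m=11
j < 0 is False; m < 3 is False
→ ans = j * 1 = 4
ans = 4+2 = 6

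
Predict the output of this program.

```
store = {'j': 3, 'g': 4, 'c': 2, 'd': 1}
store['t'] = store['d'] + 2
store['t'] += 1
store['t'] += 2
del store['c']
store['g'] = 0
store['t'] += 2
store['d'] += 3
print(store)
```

{'j': 3, 'g': 0, 'd': 4, 't': 8}

store['t'] = store['d']+2 = 3 → {'j': 3, 'g': 4, 'c': 2, 'd': 1, 't': 3}
store['t'] = 3+1 = 4 → {'j': 3, 'g': 4, 'c': 2, 'd': 1, 't': 4}
store['t'] = 4+2 = 6 → {'j': 3, 'g': 4, 'c': 2, 'd': 1, 't': 6}
del 'c' → {'j': 3, 'g': 4, 'd': 1, 't': 6}
store['g'] = 0 → {'j': 3, 'g': 0, 'd': 1, 't': 6}
store['t'] = 6+2 = 8 → {'j': 3, 'g': 0, 'd': 1, 't': 8}
store['d'] = 1+3 = 4 → {'j': 3, 'g': 0, 'd': 4, 't': 8}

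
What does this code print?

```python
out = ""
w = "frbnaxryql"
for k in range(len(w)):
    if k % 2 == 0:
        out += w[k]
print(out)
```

fbarq

k=0: add 'f' → 'f'
k=1: skip
k=2: add 'b' → 'fb'
k=3: skip
k=4: add 'a' → 'fba'
k=5: skip
k=6: add 'r' → 'fbar'
k=7: skip
k=8: add 'q' → 'fbarq'
k=9: skip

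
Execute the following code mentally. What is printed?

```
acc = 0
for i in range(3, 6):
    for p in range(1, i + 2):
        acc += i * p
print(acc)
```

i=3,p=1: acc = 0+3 = 3
i=3,p=2: acc = 3+6 = 9
i=3,p=3: acc = 9+9 = 18
i=3,p=4: acc = 18+12 = 30
i=4,p=1: acc = 30+4 = 34
i=4,p=2: acc = 34+8 = 42
i=4,p=3: acc = 42+12 = 54
i=4,p=4: acc = 54+16 = 70
i=4,p=5: acc = 70+20 = 90
i=5,p=1: acc = 90+5 = 95
i=5,p=2: acc = 95+10 = 105
i=5,p=3: acc = 105+15 = 120
i=5,p=4: acc = 120+20 = 140
i=5,p=5: acc = 140+25 = 165
i=5,p=6: acc = 165+30 = 195

195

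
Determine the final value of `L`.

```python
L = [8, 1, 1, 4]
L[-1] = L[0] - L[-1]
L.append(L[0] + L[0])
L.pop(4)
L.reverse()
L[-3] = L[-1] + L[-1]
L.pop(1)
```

[4, 1, 8]

L[-1] = L[0]-L[-1] = 8-4 = 4 → [8, 1, 1, 4]
append L[0]+L[0] = 8+8 = 16 → [8, 1, 1, 4, 16]
pop(4) removes 16 → [8, 1, 1, 4]
reverse → [4, 1, 1, 8]
L[-3] = L[-1]+L[-1] = 8+8 = 16 → [4, 16, 1, 8]
pop(1) removes 16 → [4, 1, 8]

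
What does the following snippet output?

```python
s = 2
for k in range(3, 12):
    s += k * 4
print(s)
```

254

k=3: s = 2+3*4 = 14
k=4: s = 14+4*4 = 30
k=5: s = 30+5*4 = 50
k=6: s = 50+6*4 = 74
k=7: s = 74+7*4 = 102
k=8: s = 102+8*4 = 134
k=9: s = 134+9*4 = 170
k=10: s = 170+10*4 = 210
k=11: s = 210+11*4 = 254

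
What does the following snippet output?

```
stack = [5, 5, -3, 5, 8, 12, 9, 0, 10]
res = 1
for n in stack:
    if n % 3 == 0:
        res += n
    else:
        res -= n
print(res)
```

n=5: not %3==0, res = 1-5 = -4
n=5: not %3==0, res = (-4)-5 = -9
n=-3: %3==0, res = (-9)+(-3) = -12
n=5: not %3==0, res = (-12)-5 = -17
n=8: not %3==0, res = (-17)-8 = -25
n=12: %3==0, res = (-25)+12 = -13
n=9: %3==0, res = (-13)+9 = -4
n=0: %3==0, res = (-4)+0 = -4
n=10: not %3==0, res = (-4)-10 = -14

-14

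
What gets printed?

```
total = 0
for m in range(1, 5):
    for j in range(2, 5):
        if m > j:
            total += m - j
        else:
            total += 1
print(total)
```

13

m=1,j=2: not 1>2, total = 0+1 = 1
m=1,j=3: not 1>3, total = 1+1 = 2
m=1,j=4: not 1>4, total = 2+1 = 3
m=2,j=2: not 2>2, total = 3+1 = 4
m=2,j=3: not 2>3, total = 4+1 = 5
m=2,j=4: not 2>4, total = 5+1 = 6
m=3,j=2: 3>2, total = 6+1 = 7
m=3,j=3: not 3>3, total = 7+1 = 8
m=3,j=4: not 3>4, total = 8+1 = 9
m=4,j=2: 4>2, total = 9+2 = 11
m=4,j=3: 4>3, total = 11+1 = 12
m=4,j=4: not 4>4, total = 12+1 = 13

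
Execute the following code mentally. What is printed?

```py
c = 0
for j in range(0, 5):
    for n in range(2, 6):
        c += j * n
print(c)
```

j=0,n=2: c = 0+0 = 0
j=0,n=3: c = 0+0 = 0
j=0,n=4: c = 0+0 = 0
j=0,n=5: c = 0+0 = 0
j=1,n=2: c = 0+2 = 2
j=1,n=3: c = 2+3 = 5
j=1,n=4: c = 5+4 = 9
j=1,n=5: c = 9+5 = 14
j=2,n=2: c = 14+4 = 18
j=2,n=3: c = 18+6 = 24
j=2,n=4: c = 24+8 = 32
j=2,n=5: c = 32+10 = 42
j=3,n=2: c = 42+6 = 48
j=3,n=3: c = 48+9 = 57
j=3,n=4: c = 57+12 = 69
j=3,n=5: c = 69+15 = 84
j=4,n=2: c = 84+8 = 92
j=4,n=3: c = 92+12 = 104
j=4,n=4: c = 104+16 = 120
j=4,n=5: c = 120+20 = 140

140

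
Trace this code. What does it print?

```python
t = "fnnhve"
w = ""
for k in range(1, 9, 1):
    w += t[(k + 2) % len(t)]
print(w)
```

k=1: add t[3]='h' → 'h'
k=2: add t[4]='v' → 'hv'
k=3: add t[5]='e' → 'hve'
k=4: add t[0]='f' → 'hvef'
k=5: add t[1]='n' → 'hvefn'
k=6: add t[2]='n' → 'hvefnn'
k=7: add t[3]='h' → 'hvefnnh'
k=8: add t[4]='v' → 'hvefnnhv'

hvefnnhv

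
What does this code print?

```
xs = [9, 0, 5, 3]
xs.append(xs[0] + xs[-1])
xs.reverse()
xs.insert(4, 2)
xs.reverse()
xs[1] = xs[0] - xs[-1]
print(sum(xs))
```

26

append xs[0]+xs[-1] = 9+3 = 12 → [9, 0, 5, 3, 12]
reverse → [12, 3, 5, 0, 9]
insert 2 at 4 → [12, 3, 5, 0, 2, 9]
reverse → [9, 2, 0, 5, 3, 12]
xs[1] = xs[0]-xs[-1] = 9-12 = -3 → [9, -3, 0, 5, 3, 12]
sum = 26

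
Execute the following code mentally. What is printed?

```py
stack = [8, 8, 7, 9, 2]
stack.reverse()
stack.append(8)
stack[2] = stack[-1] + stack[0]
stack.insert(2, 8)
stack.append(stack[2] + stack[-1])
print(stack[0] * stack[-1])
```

reverse → [2, 9, 7, 8, 8]
append 8 → [2, 9, 7, 8, 8, 8]
stack[2] = stack[-1]+stack[0] = 8+2 = 10 → [2, 9, 10, 8, 8, 8]
insert 8 at 2 → [2, 9, 8, 10, 8, 8, 8]
append stack[2]+stack[-1] = 8+8 = 16 → [2, 9, 8, 10, 8, 8, 8, 16]
stack[0]*stack[-1] = 2*16 = 32

32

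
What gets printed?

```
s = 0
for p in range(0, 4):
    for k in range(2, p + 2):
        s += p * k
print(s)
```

39

p=1,k=2: s = 0+2 = 2
p=2,k=2: s = 2+4 = 6
p=2,k=3: s = 6+6 = 12
p=3,k=2: s = 12+6 = 18
p=3,k=3: s = 18+9 = 27
p=3,k=4: s = 27+12 = 39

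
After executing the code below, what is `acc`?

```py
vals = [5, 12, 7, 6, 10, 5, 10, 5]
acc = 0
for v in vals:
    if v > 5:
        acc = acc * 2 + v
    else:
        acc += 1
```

337

v=5: not >5, acc = 0+1 = 1
v=12: >5, acc = 1*2+12 = 14
v=7: >5, acc = 14*2+7 = 35
v=6: >5, acc = 35*2+6 = 76
v=10: >5, acc = 76*2+10 = 162
v=5: not >5, acc = 162+1 = 163
v=10: >5, acc = 163*2+10 = 336
v=5: not >5, acc = 336+1 = 337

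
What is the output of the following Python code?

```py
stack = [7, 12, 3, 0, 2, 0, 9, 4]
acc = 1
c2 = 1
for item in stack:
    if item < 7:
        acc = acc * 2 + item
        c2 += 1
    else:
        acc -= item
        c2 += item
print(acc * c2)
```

item=7: not <7, acc = 1-7 = -6; c2=8
item=12: not <7, acc = (-6)-12 = -18; c2=20
item=3: <7, acc = (-18)*2+3 = -33; c2=21
item=0: <7, acc = (-33)*2+0 = -66; c2=22
item=2: <7, acc = (-66)*2+2 = -130; c2=23
item=0: <7, acc = (-130)*2+0 = -260; c2=24
item=9: not <7, acc = (-260)-9 = -269; c2=33
item=4: <7, acc = (-269)*2+4 = -534; c2=34
acc*c2 = (-534)*34 = -18156

-18156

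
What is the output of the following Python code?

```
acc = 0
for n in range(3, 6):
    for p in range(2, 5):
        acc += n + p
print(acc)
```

n=3,p=2: acc = 0+5 = 5
n=3,p=3: acc = 5+6 = 11
n=3,p=4: acc = 11+7 = 18
n=4,p=2: acc = 18+6 = 24
n=4,p=3: acc = 24+7 = 31
n=4,p=4: acc = 31+8 = 39
n=5,p=2: acc = 39+7 = 46
n=5,p=3: acc = 46+8 = 54
n=5,p=4: acc = 54+9 = 63

63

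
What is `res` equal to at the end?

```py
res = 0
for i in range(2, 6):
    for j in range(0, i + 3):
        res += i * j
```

i=2,j=0: res = 0+0 = 0
i=2,j=1: res = 0+2 = 2
i=2,j=2: res = 2+4 = 6
i=2,j=3: res = 6+6 = 12
i=2,j=4: res = 12+8 = 20
i=3,j=0: res = 20+0 = 20
i=3,j=1: res = 20+3 = 23
i=3,j=2: res = 23+6 = 29
i=3,j=3: res = 29+9 = 38
i=3,j=4: res = 38+12 = 50
i=3,j=5: res = 50+15 = 65
i=4,j=0: res = 65+0 = 65
i=4,j=1: res = 65+4 = 69
i=4,j=2: res = 69+8 = 77
i=4,j=3: res = 77+12 = 89
i=4,j=4: res = 89+16 = 105
i=4,j=5: res = 105+20 = 125
i=4,j=6: res = 125+24 = 149
i=5,j=0: res = 149+0 = 149
i=5,j=1: res = 149+5 = 154
i=5,j=2: res = 154+10 = 164
i=5,j=3: res = 164+15 = 179
i=5,j=4: res = 179+20 = 199
i=5,j=5: res = 199+25 = 224
i=5,j=6: res = 224+30 = 254
i=5,j=7: res = 254+35 = 289

289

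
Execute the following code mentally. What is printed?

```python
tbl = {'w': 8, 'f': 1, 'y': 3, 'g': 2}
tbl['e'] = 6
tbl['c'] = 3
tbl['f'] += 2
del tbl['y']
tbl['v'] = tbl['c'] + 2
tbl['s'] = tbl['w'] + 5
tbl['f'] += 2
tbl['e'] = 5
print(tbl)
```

tbl['e'] = 6 → {'w': 8, 'f': 1, 'y': 3, 'g': 2, 'e': 6}
tbl['c'] = 3 → {'w': 8, 'f': 1, 'y': 3, 'g': 2, 'e': 6, 'c': 3}
tbl['f'] = 1+2 = 3 → {'w': 8, 'f': 3, 'y': 3, 'g': 2, 'e': 6, 'c': 3}
del 'y' → {'w': 8, 'f': 3, 'g': 2, 'e': 6, 'c': 3}
tbl['v'] = tbl['c']+2 = 5 → {'w': 8, 'f': 3, 'g': 2, 'e': 6, 'c': 3, 'v': 5}
tbl['s'] = tbl['w']+5 = 13 → {'w': 8, 'f': 3, 'g': 2, 'e': 6, 'c': 3, 'v': 5, 's': 13}
tbl['f'] = 3+2 = 5 → {'w': 8, 'f': 5, 'g': 2, 'e': 6, 'c': 3, 'v': 5, 's': 13}
tbl['e'] = 5 → {'w': 8, 'f': 5, 'g': 2, 'e': 5, 'c': 3, 'v': 5, 's': 13}

{'w': 8, 'f': 5, 'g': 2, 'e': 5, 'c': 3, 'v': 5, 's': 13}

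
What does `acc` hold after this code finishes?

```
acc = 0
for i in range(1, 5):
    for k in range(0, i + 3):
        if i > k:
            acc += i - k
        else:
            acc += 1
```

32

i=1,k=0: 1>0, acc = 0+1 = 1
i=1,k=1: not 1>1, acc = 1+1 = 2
i=1,k=2: not 1>2, acc = 2+1 = 3
i=1,k=3: not 1>3, acc = 3+1 = 4
i=2,k=0: 2>0, acc = 4+2 = 6
i=2,k=1: 2>1, acc = 6+1 = 7
i=2,k=2: not 2>2, acc = 7+1 = 8
i=2,k=3: not 2>3, acc = 8+1 = 9
i=2,k=4: not 2>4, acc = 9+1 = 10
i=3,k=0: 3>0, acc = 10+3 = 13
i=3,k=1: 3>1, acc = 13+2 = 15
i=3,k=2: 3>2, acc = 15+1 = 16
i=3,k=3: not 3>3, acc = 16+1 = 17
i=3,k=4: not 3>4, acc = 17+1 = 18
i=3,k=5: not 3>5, acc = 18+1 = 19
i=4,k=0: 4>0, acc = 19+4 = 23
i=4,k=1: 4>1, acc = 23+3 = 26
i=4,k=2: 4>2, acc = 26+2 = 28
i=4,k=3: 4>3, acc = 28+1 = 29
i=4,k=4: not 4>4, acc = 29+1 = 30
i=4,k=5: not 4>5, acc = 30+1 = 31
i=4,k=6: not 4>6, acc = 31+1 = 32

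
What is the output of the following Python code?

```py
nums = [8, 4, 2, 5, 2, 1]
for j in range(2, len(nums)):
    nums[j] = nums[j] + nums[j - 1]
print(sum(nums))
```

56

j=2: nums[2] = 2+4 = 6 → [8, 4, 6, 5, 2, 1]
j=3: nums[3] = 5+6 = 11 → [8, 4, 6, 11, 2, 1]
j=4: nums[4] = 2+11 = 13 → [8, 4, 6, 11, 13, 1]
j=5: nums[5] = 1+13 = 14 → [8, 4, 6, 11, 13, 14]
sum = 56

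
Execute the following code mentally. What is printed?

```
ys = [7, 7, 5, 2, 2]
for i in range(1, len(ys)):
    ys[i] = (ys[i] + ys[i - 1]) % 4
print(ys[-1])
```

3

i=1: ys[1] = (7+7)%4 = 2 → [7, 2, 5, 2, 2]
i=2: ys[2] = (5+2)%4 = 3 → [7, 2, 3, 2, 2]
i=3: ys[3] = (2+3)%4 = 1 → [7, 2, 3, 1, 2]
i=4: ys[4] = (2+1)%4 = 3 → [7, 2, 3, 1, 3]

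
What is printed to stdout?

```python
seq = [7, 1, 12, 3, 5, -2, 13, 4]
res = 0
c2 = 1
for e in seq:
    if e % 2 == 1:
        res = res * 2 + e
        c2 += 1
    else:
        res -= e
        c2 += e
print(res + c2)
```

e=7: odd, res = 0*2+7 = 7; c2=2
e=1: odd, res = 7*2+1 = 15; c2=3
e=12: not odd, res = 15-12 = 3; c2=15
e=3: odd, res = 3*2+3 = 9; c2=16
e=5: odd, res = 9*2+5 = 23; c2=17
e=-2: not odd, res = 23-(-2) = 25; c2=15
e=13: odd, res = 25*2+13 = 63; c2=16
e=4: not odd, res = 63-4 = 59; c2=20
res+c2 = 59+20 = 79

79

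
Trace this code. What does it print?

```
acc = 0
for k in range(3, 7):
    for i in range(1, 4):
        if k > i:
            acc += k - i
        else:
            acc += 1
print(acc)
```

k=3,i=1: 3>1, acc = 0+2 = 2
k=3,i=2: 3>2, acc = 2+1 = 3
k=3,i=3: not 3>3, acc = 3+1 = 4
k=4,i=1: 4>1, acc = 4+3 = 7
k=4,i=2: 4>2, acc = 7+2 = 9
k=4,i=3: 4>3, acc = 9+1 = 10
k=5,i=1: 5>1, acc = 10+4 = 14
k=5,i=2: 5>2, acc = 14+3 = 17
k=5,i=3: 5>3, acc = 17+2 = 19
k=6,i=1: 6>1, acc = 19+5 = 24
k=6,i=2: 6>2, acc = 24+4 = 28
k=6,i=3: 6>3, acc = 28+3 = 31

31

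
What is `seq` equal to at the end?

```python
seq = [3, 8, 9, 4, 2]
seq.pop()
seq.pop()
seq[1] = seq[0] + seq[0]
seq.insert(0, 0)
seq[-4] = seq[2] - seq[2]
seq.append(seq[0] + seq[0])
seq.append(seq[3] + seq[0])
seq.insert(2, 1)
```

[0, 3, 1, 6, 9, 0, 9]

pop() removes 2 → [3, 8, 9, 4]
pop() removes 4 → [3, 8, 9]
seq[1] = seq[0]+seq[0] = 3+3 = 6 → [3, 6, 9]
insert 0 at 0 → [0, 3, 6, 9]
seq[-4] = seq[2]-seq[2] = 6-6 = 0 → [0, 3, 6, 9]
append seq[0]+seq[0] = 0+0 = 0 → [0, 3, 6, 9, 0]
append seq[3]+seq[0] = 9+0 = 9 → [0, 3, 6, 9, 0, 9]
insert 1 at 2 → [0, 3, 1, 6, 9, 0, 9]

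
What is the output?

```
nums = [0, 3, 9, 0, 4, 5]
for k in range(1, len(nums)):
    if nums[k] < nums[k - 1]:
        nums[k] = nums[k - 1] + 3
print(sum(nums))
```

57

k=1: 3>=0, unchanged → [0, 3, 9, 0, 4, 5]
k=2: 9>=3, unchanged → [0, 3, 9, 0, 4, 5]
k=3: 0<9, nums[3] = 9+3 = 12 → [0, 3, 9, 12, 4, 5]
k=4: 4<12, nums[4] = 12+3 = 15 → [0, 3, 9, 12, 15, 5]
k=5: 5<15, nums[5] = 15+3 = 18 → [0, 3, 9, 12, 15, 18]
sum = 57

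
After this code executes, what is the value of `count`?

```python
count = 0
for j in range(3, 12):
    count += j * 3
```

j=3: count = 0+3*3 = 9
j=4: count = 9+4*3 = 21
j=5: count = 21+5*3 = 36
j=6: count = 36+6*3 = 54
j=7: count = 54+7*3 = 75
j=8: count = 75+8*3 = 99
j=9: count = 99+9*3 = 126
j=10: count = 126+10*3 = 156
j=11: count = 156+11*3 = 189

189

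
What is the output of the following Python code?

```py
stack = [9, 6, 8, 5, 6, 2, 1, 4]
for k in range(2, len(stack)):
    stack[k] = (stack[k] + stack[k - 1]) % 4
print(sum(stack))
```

24

k=2: stack[2] = (8+6)%4 = 2 → [9, 6, 2, 5, 6, 2, 1, 4]
k=3: stack[3] = (5+2)%4 = 3 → [9, 6, 2, 3, 6, 2, 1, 4]
k=4: stack[4] = (6+3)%4 = 1 → [9, 6, 2, 3, 1, 2, 1, 4]
k=5: stack[5] = (2+1)%4 = 3 → [9, 6, 2, 3, 1, 3, 1, 4]
k=6: stack[6] = (1+3)%4 = 0 → [9, 6, 2, 3, 1, 3, 0, 4]
k=7: stack[7] = (4+0)%4 = 0 → [9, 6, 2, 3, 1, 3, 0, 0]
sum = 24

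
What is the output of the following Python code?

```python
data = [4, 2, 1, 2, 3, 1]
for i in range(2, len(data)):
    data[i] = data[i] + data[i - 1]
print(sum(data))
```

i=2: data[2] = 1+2 = 3 → [4, 2, 3, 2, 3, 1]
i=3: data[3] = 2+3 = 5 → [4, 2, 3, 5, 3, 1]
i=4: data[4] = 3+5 = 8 → [4, 2, 3, 5, 8, 1]
i=5: data[5] = 1+8 = 9 → [4, 2, 3, 5, 8, 9]
sum = 31

31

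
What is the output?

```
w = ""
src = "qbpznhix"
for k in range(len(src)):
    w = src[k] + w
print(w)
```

xihnzpbq

k=0: prepend 'q' → 'q'
k=1: prepend 'b' → 'bq'
k=2: prepend 'p' → 'pbq'
k=3: prepend 'z' → 'zpbq'
k=4: prepend 'n' → 'nzpbq'
k=5: prepend 'h' → 'hnzpbq'
k=6: prepend 'i' → 'ihnzpbq'
k=7: prepend 'x' → 'xihnzpbq'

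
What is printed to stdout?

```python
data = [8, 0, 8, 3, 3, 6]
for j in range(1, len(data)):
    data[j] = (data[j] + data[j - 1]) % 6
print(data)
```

[8, 2, 4, 1, 4, 4]

j=1: data[1] = (0+8)%6 = 2 → [8, 2, 8, 3, 3, 6]
j=2: data[2] = (8+2)%6 = 4 → [8, 2, 4, 3, 3, 6]
j=3: data[3] = (3+4)%6 = 1 → [8, 2, 4, 1, 3, 6]
j=4: data[4] = (3+1)%6 = 4 → [8, 2, 4, 1, 4, 6]
j=5: data[5] = (6+4)%6 = 4 → [8, 2, 4, 1, 4, 4]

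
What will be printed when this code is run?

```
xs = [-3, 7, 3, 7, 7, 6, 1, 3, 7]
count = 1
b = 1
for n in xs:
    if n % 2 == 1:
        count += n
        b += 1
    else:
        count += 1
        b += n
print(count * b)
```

n=-3: odd, count = 1+(-3) = -2; b=2
n=7: odd, count = (-2)+7 = 5; b=3
n=3: odd, count = 5+3 = 8; b=4
n=7: odd, count = 8+7 = 15; b=5
n=7: odd, count = 15+7 = 22; b=6
n=6: not odd, count = 22+1 = 23; b=12
n=1: odd, count = 23+1 = 24; b=13
n=3: odd, count = 24+3 = 27; b=14
n=7: odd, count = 27+7 = 34; b=15
count*b = 34*15 = 510

510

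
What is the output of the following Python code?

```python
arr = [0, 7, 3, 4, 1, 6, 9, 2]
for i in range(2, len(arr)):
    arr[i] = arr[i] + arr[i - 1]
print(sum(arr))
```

129

i=2: arr[2] = 3+7 = 10 → [0, 7, 10, 4, 1, 6, 9, 2]
i=3: arr[3] = 4+10 = 14 → [0, 7, 10, 14, 1, 6, 9, 2]
i=4: arr[4] = 1+14 = 15 → [0, 7, 10, 14, 15, 6, 9, 2]
i=5: arr[5] = 6+15 = 21 → [0, 7, 10, 14, 15, 21, 9, 2]
i=6: arr[6] = 9+21 = 30 → [0, 7, 10, 14, 15, 21, 30, 2]
i=7: arr[7] = 2+30 = 32 → [0, 7, 10, 14, 15, 21, 30, 32]
sum = 129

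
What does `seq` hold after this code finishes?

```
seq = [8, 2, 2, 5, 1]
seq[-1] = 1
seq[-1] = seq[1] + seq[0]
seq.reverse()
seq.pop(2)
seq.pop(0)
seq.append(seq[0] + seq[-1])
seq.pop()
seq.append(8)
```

seq[-1] = 1 → [8, 2, 2, 5, 1]
seq[-1] = seq[1]+seq[0] = 2+8 = 10 → [8, 2, 2, 5, 10]
reverse → [10, 5, 2, 2, 8]
pop(2) removes 2 → [10, 5, 2, 8]
pop(0) removes 10 → [5, 2, 8]
append seq[0]+seq[-1] = 5+8 = 13 → [5, 2, 8, 13]
pop() removes 13 → [5, 2, 8]
append 8 → [5, 2, 8, 8]

[5, 2, 8, 8]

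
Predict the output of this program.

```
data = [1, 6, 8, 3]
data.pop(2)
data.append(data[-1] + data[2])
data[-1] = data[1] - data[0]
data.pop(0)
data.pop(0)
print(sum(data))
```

pop(2) removes 8 → [1, 6, 3]
append data[-1]+data[2] = 3+3 = 6 → [1, 6, 3, 6]
data[-1] = data[1]-data[0] = 6-1 = 5 → [1, 6, 3, 5]
pop(0) removes 1 → [6, 3, 5]
pop(0) removes 6 → [3, 5]
sum = 8

8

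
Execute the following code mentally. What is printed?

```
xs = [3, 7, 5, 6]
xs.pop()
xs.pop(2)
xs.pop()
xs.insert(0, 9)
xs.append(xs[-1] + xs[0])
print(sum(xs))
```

24

pop() removes 6 → [3, 7, 5]
pop(2) removes 5 → [3, 7]
pop() removes 7 → [3]
insert 9 at 0 → [9, 3]
append xs[-1]+xs[0] = 3+9 = 12 → [9, 3, 12]
sum = 24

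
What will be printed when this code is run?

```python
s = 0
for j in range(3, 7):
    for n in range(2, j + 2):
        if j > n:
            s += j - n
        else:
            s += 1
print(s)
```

28

j=3,n=2: 3>2, s = 0+1 = 1
j=3,n=3: not 3>3, s = 1+1 = 2
j=3,n=4: not 3>4, s = 2+1 = 3
j=4,n=2: 4>2, s = 3+2 = 5
j=4,n=3: 4>3, s = 5+1 = 6
j=4,n=4: not 4>4, s = 6+1 = 7
j=4,n=5: not 4>5, s = 7+1 = 8
j=5,n=2: 5>2, s = 8+3 = 11
j=5,n=3: 5>3, s = 11+2 = 13
j=5,n=4: 5>4, s = 13+1 = 14
j=5,n=5: not 5>5, s = 14+1 = 15
j=5,n=6: not 5>6, s = 15+1 = 16
j=6,n=2: 6>2, s = 16+4 = 20
j=6,n=3: 6>3, s = 20+3 = 23
j=6,n=4: 6>4, s = 23+2 = 25
j=6,n=5: 6>5, s = 25+1 = 26
j=6,n=6: not 6>6, s = 26+1 = 27
j=6,n=7: not 6>7, s = 27+1 = 28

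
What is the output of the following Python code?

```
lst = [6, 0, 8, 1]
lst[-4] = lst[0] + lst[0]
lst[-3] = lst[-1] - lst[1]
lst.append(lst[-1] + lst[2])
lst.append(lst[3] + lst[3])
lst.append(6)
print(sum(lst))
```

39

lst[-4] = lst[0]+lst[0] = 6+6 = 12 → [12, 0, 8, 1]
lst[-3] = lst[-1]-lst[1] = 1-0 = 1 → [12, 1, 8, 1]
append lst[-1]+lst[2] = 1+8 = 9 → [12, 1, 8, 1, 9]
append lst[3]+lst[3] = 1+1 = 2 → [12, 1, 8, 1, 9, 2]
append 6 → [12, 1, 8, 1, 9, 2, 6]
sum = 39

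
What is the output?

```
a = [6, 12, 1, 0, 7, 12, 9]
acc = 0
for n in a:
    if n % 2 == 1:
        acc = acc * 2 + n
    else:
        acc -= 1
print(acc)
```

n=6: not odd, acc = 0-1 = -1
n=12: not odd, acc = (-1)-1 = -2
n=1: odd, acc = (-2)*2+1 = -3
n=0: not odd, acc = (-3)-1 = -4
n=7: odd, acc = (-4)*2+7 = -1
n=12: not odd, acc = (-1)-1 = -2
n=9: odd, acc = (-2)*2+9 = 5

5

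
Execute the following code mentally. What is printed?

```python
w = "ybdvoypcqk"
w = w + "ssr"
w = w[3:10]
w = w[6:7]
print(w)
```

+ 'ssr' → 'ybdvoypcqkssr'
slice [3:10] → 'voypcqk'
slice [6:7] → 'k'

k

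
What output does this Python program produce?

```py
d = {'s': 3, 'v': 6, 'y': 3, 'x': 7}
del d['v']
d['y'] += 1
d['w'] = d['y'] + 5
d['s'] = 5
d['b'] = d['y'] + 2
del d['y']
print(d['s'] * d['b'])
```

30

del 'v' → {'s': 3, 'y': 3, 'x': 7}
d['y'] = 3+1 = 4 → {'s': 3, 'y': 4, 'x': 7}
d['w'] = d['y']+5 = 9 → {'s': 3, 'y': 4, 'x': 7, 'w': 9}
d['s'] = 5 → {'s': 5, 'y': 4, 'x': 7, 'w': 9}
d['b'] = d['y']+2 = 6 → {'s': 5, 'y': 4, 'x': 7, 'w': 9, 'b': 6}
del 'y' → {'s': 5, 'x': 7, 'w': 9, 'b': 6}
d['s']*d['b'] = 5*6 = 30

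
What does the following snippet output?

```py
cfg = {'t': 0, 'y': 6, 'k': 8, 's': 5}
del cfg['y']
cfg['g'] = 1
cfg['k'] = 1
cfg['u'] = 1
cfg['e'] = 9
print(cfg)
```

del 'y' → {'t': 0, 'k': 8, 's': 5}
cfg['g'] = 1 → {'t': 0, 'k': 8, 's': 5, 'g': 1}
cfg['k'] = 1 → {'t': 0, 'k': 1, 's': 5, 'g': 1}
cfg['u'] = 1 → {'t': 0, 'k': 1, 's': 5, 'g': 1, 'u': 1}
cfg['e'] = 9 → {'t': 0, 'k': 1, 's': 5, 'g': 1, 'u': 1, 'e': 9}

{'t': 0, 'k': 1, 's': 5, 'g': 1, 'u': 1, 'e': 9}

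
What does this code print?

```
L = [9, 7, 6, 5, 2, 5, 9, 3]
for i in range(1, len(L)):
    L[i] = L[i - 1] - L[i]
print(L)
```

[9, 2, -4, -9, -11, -16, -25, -28]

i=1: L[1] = 9-7 = 2 → [9, 2, 6, 5, 2, 5, 9, 3]
i=2: L[2] = 2-6 = -4 → [9, 2, -4, 5, 2, 5, 9, 3]
i=3: L[3] = (-4)-5 = -9 → [9, 2, -4, -9, 2, 5, 9, 3]
i=4: L[4] = (-9)-2 = -11 → [9, 2, -4, -9, -11, 5, 9, 3]
i=5: L[5] = (-11)-5 = -16 → [9, 2, -4, -9, -11, -16, 9, 3]
i=6: L[6] = (-16)-9 = -25 → [9, 2, -4, -9, -11, -16, -25, 3]
i=7: L[7] = (-25)-3 = -28 → [9, 2, -4, -9, -11, -16, -25, -28]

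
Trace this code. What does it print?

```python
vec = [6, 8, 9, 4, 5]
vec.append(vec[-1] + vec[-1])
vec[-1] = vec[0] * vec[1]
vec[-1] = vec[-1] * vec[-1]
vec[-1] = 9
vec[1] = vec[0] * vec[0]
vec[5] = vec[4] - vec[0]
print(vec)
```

append vec[-1]+vec[-1] = 5+5 = 10 → [6, 8, 9, 4, 5, 10]
vec[-1] = vec[0]*vec[1] = 6*8 = 48 → [6, 8, 9, 4, 5, 48]
vec[-1] = vec[-1]*vec[-1] = 48*48 = 2304 → [6, 8, 9, 4, 5, 2304]
vec[-1] = 9 → [6, 8, 9, 4, 5, 9]
vec[1] = vec[0]*vec[0] = 6*6 = 36 → [6, 36, 9, 4, 5, 9]
vec[5] = vec[4]-vec[0] = 5-6 = -1 → [6, 36, 9, 4, 5, -1]

[6, 36, 9, 4, 5, -1]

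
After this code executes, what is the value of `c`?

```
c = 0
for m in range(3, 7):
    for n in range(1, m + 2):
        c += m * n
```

363

m=3,n=1: c = 0+3 = 3
m=3,n=2: c = 3+6 = 9
m=3,n=3: c = 9+9 = 18
m=3,n=4: c = 18+12 = 30
m=4,n=1: c = 30+4 = 34
m=4,n=2: c = 34+8 = 42
m=4,n=3: c = 42+12 = 54
m=4,n=4: c = 54+16 = 70
m=4,n=5: c = 70+20 = 90
m=5,n=1: c = 90+5 = 95
m=5,n=2: c = 95+10 = 105
m=5,n=3: c = 105+15 = 120
m=5,n=4: c = 120+20 = 140
m=5,n=5: c = 140+25 = 165
m=5,n=6: c = 165+30 = 195
m=6,n=1: c = 195+6 = 201
m=6,n=2: c = 201+12 = 213
m=6,n=3: c = 213+18 = 231
m=6,n=4: c = 231+24 = 255
m=6,n=5: c = 255+30 = 285
m=6,n=6: c = 285+36 = 321
m=6,n=7: c = 321+42 = 363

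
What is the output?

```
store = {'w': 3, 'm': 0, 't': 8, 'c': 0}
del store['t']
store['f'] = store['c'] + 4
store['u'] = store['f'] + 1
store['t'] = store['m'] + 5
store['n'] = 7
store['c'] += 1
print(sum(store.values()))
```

del 't' → {'w': 3, 'm': 0, 'c': 0}
store['f'] = store['c']+4 = 4 → {'w': 3, 'm': 0, 'c': 0, 'f': 4}
store['u'] = store['f']+1 = 5 → {'w': 3, 'm': 0, 'c': 0, 'f': 4, 'u': 5}
store['t'] = store['m']+5 = 5 → {'w': 3, 'm': 0, 'c': 0, 'f': 4, 'u': 5, 't': 5}
store['n'] = 7 → {'w': 3, 'm': 0, 'c': 0, 'f': 4, 'u': 5, 't': 5, 'n': 7}
store['c'] = 0+1 = 1 → {'w': 3, 'm': 0, 'c': 1, 'f': 4, 'u': 5, 't': 5, 'n': 7}
sum of values = 25

25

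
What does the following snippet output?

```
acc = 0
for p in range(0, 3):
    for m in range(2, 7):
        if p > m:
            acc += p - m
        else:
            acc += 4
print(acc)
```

p=0,m=2: not 0>2, acc = 0+4 = 4
p=0,m=3: not 0>3, acc = 4+4 = 8
p=0,m=4: not 0>4, acc = 8+4 = 12
p=0,m=5: not 0>5, acc = 12+4 = 16
p=0,m=6: not 0>6, acc = 16+4 = 20
p=1,m=2: not 1>2, acc = 20+4 = 24
p=1,m=3: not 1>3, acc = 24+4 = 28
p=1,m=4: not 1>4, acc = 28+4 = 32
p=1,m=5: not 1>5, acc = 32+4 = 36
p=1,m=6: not 1>6, acc = 36+4 = 40
p=2,m=2: not 2>2, acc = 40+4 = 44
p=2,m=3: not 2>3, acc = 44+4 = 48
p=2,m=4: not 2>4, acc = 48+4 = 52
p=2,m=5: not 2>5, acc = 52+4 = 56
p=2,m=6: not 2>6, acc = 56+4 = 60

60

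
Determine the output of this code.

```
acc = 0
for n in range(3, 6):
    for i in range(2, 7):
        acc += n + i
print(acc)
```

n=3,i=2: acc = 0+5 = 5
n=3,i=3: acc = 5+6 = 11
n=3,i=4: acc = 11+7 = 18
n=3,i=5: acc = 18+8 = 26
n=3,i=6: acc = 26+9 = 35
n=4,i=2: acc = 35+6 = 41
n=4,i=3: acc = 41+7 = 48
n=4,i=4: acc = 48+8 = 56
n=4,i=5: acc = 56+9 = 65
n=4,i=6: acc = 65+10 = 75
n=5,i=2: acc = 75+7 = 82
n=5,i=3: acc = 82+8 = 90
n=5,i=4: acc = 90+9 = 99
n=5,i=5: acc = 99+10 = 109
n=5,i=6: acc = 109+11 = 120

120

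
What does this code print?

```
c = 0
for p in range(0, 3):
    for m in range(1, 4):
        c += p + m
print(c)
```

p=0,m=1: c = 0+1 = 1
p=0,m=2: c = 1+2 = 3
p=0,m=3: c = 3+3 = 6
p=1,m=1: c = 6+2 = 8
p=1,m=2: c = 8+3 = 11
p=1,m=3: c = 11+4 = 15
p=2,m=1: c = 15+3 = 18
p=2,m=2: c = 18+4 = 22
p=2,m=3: c = 22+5 = 27

27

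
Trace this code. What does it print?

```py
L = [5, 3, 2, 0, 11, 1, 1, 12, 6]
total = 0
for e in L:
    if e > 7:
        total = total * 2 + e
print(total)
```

34

e=5: not >7
e=3: not >7
e=2: not >7
e=0: not >7
e=11: >7, total = 0*2+11 = 11
e=1: not >7
e=1: not >7
e=12: >7, total = 11*2+12 = 34
e=6: not >7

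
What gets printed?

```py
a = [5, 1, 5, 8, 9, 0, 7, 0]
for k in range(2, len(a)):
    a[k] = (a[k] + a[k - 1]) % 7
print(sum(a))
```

20

k=2: a[2] = (5+1)%7 = 6 → [5, 1, 6, 8, 9, 0, 7, 0]
k=3: a[3] = (8+6)%7 = 0 → [5, 1, 6, 0, 9, 0, 7, 0]
k=4: a[4] = (9+0)%7 = 2 → [5, 1, 6, 0, 2, 0, 7, 0]
k=5: a[5] = (0+2)%7 = 2 → [5, 1, 6, 0, 2, 2, 7, 0]
k=6: a[6] = (7+2)%7 = 2 → [5, 1, 6, 0, 2, 2, 2, 0]
k=7: a[7] = (0+2)%7 = 2 → [5, 1, 6, 0, 2, 2, 2, 2]
sum = 20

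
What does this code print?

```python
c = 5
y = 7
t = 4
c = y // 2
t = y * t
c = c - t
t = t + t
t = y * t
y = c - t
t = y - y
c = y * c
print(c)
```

c = 7//2 = 3
t = 7*4 = 28
c = 3-28 = -25
t = 28+28 = 56
t = 7*56 = 392
y = (-25)-392 = -417
t = (-417)-(-417) = 0
c = (-417)*(-25) = 10425

10425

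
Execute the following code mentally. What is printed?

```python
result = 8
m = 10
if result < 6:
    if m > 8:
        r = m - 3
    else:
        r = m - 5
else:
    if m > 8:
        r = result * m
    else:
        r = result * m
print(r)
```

80

result=8, m=10
result < 6 is False; m > 8 is True
→ r = result * m = 80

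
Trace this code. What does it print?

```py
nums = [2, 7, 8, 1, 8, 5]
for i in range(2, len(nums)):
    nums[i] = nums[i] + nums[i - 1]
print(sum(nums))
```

93

i=2: nums[2] = 8+7 = 15 → [2, 7, 15, 1, 8, 5]
i=3: nums[3] = 1+15 = 16 → [2, 7, 15, 16, 8, 5]
i=4: nums[4] = 8+16 = 24 → [2, 7, 15, 16, 24, 5]
i=5: nums[5] = 5+24 = 29 → [2, 7, 15, 16, 24, 29]
sum = 93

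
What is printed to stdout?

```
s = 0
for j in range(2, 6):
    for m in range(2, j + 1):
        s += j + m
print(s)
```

70

j=2,m=2: s = 0+4 = 4
j=3,m=2: s = 4+5 = 9
j=3,m=3: s = 9+6 = 15
j=4,m=2: s = 15+6 = 21
j=4,m=3: s = 21+7 = 28
j=4,m=4: s = 28+8 = 36
j=5,m=2: s = 36+7 = 43
j=5,m=3: s = 43+8 = 51
j=5,m=4: s = 51+9 = 60
j=5,m=5: s = 60+10 = 70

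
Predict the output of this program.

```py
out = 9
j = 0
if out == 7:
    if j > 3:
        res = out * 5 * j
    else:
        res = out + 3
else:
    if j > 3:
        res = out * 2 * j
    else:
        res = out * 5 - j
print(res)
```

out=9, j=0
out == 7 is False; j > 3 is False
→ res = out * 5 - j = 45

45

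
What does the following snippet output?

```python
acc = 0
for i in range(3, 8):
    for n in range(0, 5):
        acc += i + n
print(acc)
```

i=3,n=0: acc = 0+3 = 3
i=3,n=1: acc = 3+4 = 7
i=3,n=2: acc = 7+5 = 12
i=3,n=3: acc = 12+6 = 18
i=3,n=4: acc = 18+7 = 25
i=4,n=0: acc = 25+4 = 29
i=4,n=1: acc = 29+5 = 34
i=4,n=2: acc = 34+6 = 40
i=4,n=3: acc = 40+7 = 47
i=4,n=4: acc = 47+8 = 55
i=5,n=0: acc = 55+5 = 60
i=5,n=1: acc = 60+6 = 66
i=5,n=2: acc = 66+7 = 73
i=5,n=3: acc = 73+8 = 81
i=5,n=4: acc = 81+9 = 90
i=6,n=0: acc = 90+6 = 96
i=6,n=1: acc = 96+7 = 103
i=6,n=2: acc = 103+8 = 111
i=6,n=3: acc = 111+9 = 120
i=6,n=4: acc = 120+10 = 130
i=7,n=0: acc = 130+7 = 137
i=7,n=1: acc = 137+8 = 145
i=7,n=2: acc = 145+9 = 154
i=7,n=3: acc = 154+10 = 164
i=7,n=4: acc = 164+11 = 175

175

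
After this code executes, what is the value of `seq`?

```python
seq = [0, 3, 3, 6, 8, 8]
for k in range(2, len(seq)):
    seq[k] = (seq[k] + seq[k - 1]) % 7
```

k=2: seq[2] = (3+3)%7 = 6 → [0, 3, 6, 6, 8, 8]
k=3: seq[3] = (6+6)%7 = 5 → [0, 3, 6, 5, 8, 8]
k=4: seq[4] = (8+5)%7 = 6 → [0, 3, 6, 5, 6, 8]
k=5: seq[5] = (8+6)%7 = 0 → [0, 3, 6, 5, 6, 0]

[0, 3, 6, 5, 6, 0]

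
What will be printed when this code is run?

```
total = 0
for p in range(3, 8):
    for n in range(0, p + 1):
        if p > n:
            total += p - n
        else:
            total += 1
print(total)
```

p=3,n=0: 3>0, total = 0+3 = 3
p=3,n=1: 3>1, total = 3+2 = 5
p=3,n=2: 3>2, total = 5+1 = 6
p=3,n=3: not 3>3, total = 6+1 = 7
p=4,n=0: 4>0, total = 7+4 = 11
p=4,n=1: 4>1, total = 11+3 = 14
p=4,n=2: 4>2, total = 14+2 = 16
p=4,n=3: 4>3, total = 16+1 = 17
p=4,n=4: not 4>4, total = 17+1 = 18
p=5,n=0: 5>0, total = 18+5 = 23
p=5,n=1: 5>1, total = 23+4 = 27
p=5,n=2: 5>2, total = 27+3 = 30
p=5,n=3: 5>3, total = 30+2 = 32
p=5,n=4: 5>4, total = 32+1 = 33
p=5,n=5: not 5>5, total = 33+1 = 34
p=6,n=0: 6>0, total = 34+6 = 40
p=6,n=1: 6>1, total = 40+5 = 45
p=6,n=2: 6>2, total = 45+4 = 49
p=6,n=3: 6>3, total = 49+3 = 52
p=6,n=4: 6>4, total = 52+2 = 54
p=6,n=5: 6>5, total = 54+1 = 55
p=6,n=6: not 6>6, total = 55+1 = 56
p=7,n=0: 7>0, total = 56+7 = 63
p=7,n=1: 7>1, total = 63+6 = 69
p=7,n=2: 7>2, total = 69+5 = 74
p=7,n=3: 7>3, total = 74+4 = 78
p=7,n=4: 7>4, total = 78+3 = 81
p=7,n=5: 7>5, total = 81+2 = 83
p=7,n=6: 7>6, total = 83+1 = 84
p=7,n=7: not 7>7, total = 84+1 = 85

85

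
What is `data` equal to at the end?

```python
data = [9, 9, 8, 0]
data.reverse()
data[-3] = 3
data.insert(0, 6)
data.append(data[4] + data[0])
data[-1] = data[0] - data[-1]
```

[6, 0, 3, 9, 9, -9]

reverse → [0, 8, 9, 9]
data[-3] = 3 → [0, 3, 9, 9]
insert 6 at 0 → [6, 0, 3, 9, 9]
append data[4]+data[0] = 9+6 = 15 → [6, 0, 3, 9, 9, 15]
data[-1] = data[0]-data[-1] = 6-15 = -9 → [6, 0, 3, 9, 9, -9]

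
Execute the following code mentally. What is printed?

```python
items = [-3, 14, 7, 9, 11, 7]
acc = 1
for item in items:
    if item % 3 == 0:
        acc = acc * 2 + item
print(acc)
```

item=-3: %3==0, acc = 1*2+(-3) = -1
item=14: not %3==0
item=7: not %3==0
item=9: %3==0, acc = (-1)*2+9 = 7
item=11: not %3==0
item=7: not %3==0

7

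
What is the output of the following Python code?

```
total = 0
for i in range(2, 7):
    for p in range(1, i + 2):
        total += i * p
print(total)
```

i=2,p=1: total = 0+2 = 2
i=2,p=2: total = 2+4 = 6
i=2,p=3: total = 6+6 = 12
i=3,p=1: total = 12+3 = 15
i=3,p=2: total = 15+6 = 21
i=3,p=3: total = 21+9 = 30
i=3,p=4: total = 30+12 = 42
i=4,p=1: total = 42+4 = 46
i=4,p=2: total = 46+8 = 54
i=4,p=3: total = 54+12 = 66
i=4,p=4: total = 66+16 = 82
i=4,p=5: total = 82+20 = 102
i=5,p=1: total = 102+5 = 107
i=5,p=2: total = 107+10 = 117
i=5,p=3: total = 117+15 = 132
i=5,p=4: total = 132+20 = 152
i=5,p=5: total = 152+25 = 177
i=5,p=6: total = 177+30 = 207
i=6,p=1: total = 207+6 = 213
i=6,p=2: total = 213+12 = 225
i=6,p=3: total = 225+18 = 243
i=6,p=4: total = 243+24 = 267
i=6,p=5: total = 267+30 = 297
i=6,p=6: total = 297+36 = 333
i=6,p=7: total = 333+42 = 375

375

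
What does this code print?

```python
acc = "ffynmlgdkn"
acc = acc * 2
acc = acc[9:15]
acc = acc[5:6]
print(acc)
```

m

repeat ×2 → 'ffynmlgdknffynmlgdkn'
slice [9:15] → 'nffynm'
slice [5:6] → 'm'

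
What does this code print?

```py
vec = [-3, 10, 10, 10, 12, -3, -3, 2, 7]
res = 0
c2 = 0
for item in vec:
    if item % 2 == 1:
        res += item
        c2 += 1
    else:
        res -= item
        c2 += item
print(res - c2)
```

-94

item=-3: odd, res = 0+(-3) = -3; c2=1
item=10: not odd, res = (-3)-10 = -13; c2=11
item=10: not odd, res = (-13)-10 = -23; c2=21
item=10: not odd, res = (-23)-10 = -33; c2=31
item=12: not odd, res = (-33)-12 = -45; c2=43
item=-3: odd, res = (-45)+(-3) = -48; c2=44
item=-3: odd, res = (-48)+(-3) = -51; c2=45
item=2: not odd, res = (-51)-2 = -53; c2=47
item=7: odd, res = (-53)+7 = -46; c2=48
res-c2 = (-46)-48 = -94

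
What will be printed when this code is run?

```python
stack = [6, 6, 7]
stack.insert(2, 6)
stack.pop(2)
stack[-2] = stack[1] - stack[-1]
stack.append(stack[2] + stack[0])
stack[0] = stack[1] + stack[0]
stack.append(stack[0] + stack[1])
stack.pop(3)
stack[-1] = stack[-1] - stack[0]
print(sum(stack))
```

insert 6 at 2 → [6, 6, 6, 7]
pop(2) removes 6 → [6, 6, 7]
stack[-2] = stack[1]-stack[-1] = 6-7 = -1 → [6, -1, 7]
append stack[2]+stack[0] = 7+6 = 13 → [6, -1, 7, 13]
stack[0] = stack[1]+stack[0] = (-1)+6 = 5 → [5, -1, 7, 13]
append stack[0]+stack[1] = 5+(-1) = 4 → [5, -1, 7, 13, 4]
pop(3) removes 13 → [5, -1, 7, 4]
stack[-1] = stack[-1]-stack[0] = 4-5 = -1 → [5, -1, 7, -1]
sum = 10

10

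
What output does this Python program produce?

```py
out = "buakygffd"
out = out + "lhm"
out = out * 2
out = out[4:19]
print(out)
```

ygffdlhmbuakygf

+ 'lhm' → 'buakygffdlhm'
repeat ×2 → 'buakygffdlhmbuakygffdlhm'
slice [4:19] → 'ygffdlhmbuakygf'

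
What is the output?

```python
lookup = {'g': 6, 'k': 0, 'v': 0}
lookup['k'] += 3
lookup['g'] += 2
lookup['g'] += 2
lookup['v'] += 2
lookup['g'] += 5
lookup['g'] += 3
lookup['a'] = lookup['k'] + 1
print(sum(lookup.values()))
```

lookup['k'] = 0+3 = 3 → {'g': 6, 'k': 3, 'v': 0}
lookup['g'] = 6+2 = 8 → {'g': 8, 'k': 3, 'v': 0}
lookup['g'] = 8+2 = 10 → {'g': 10, 'k': 3, 'v': 0}
lookup['v'] = 0+2 = 2 → {'g': 10, 'k': 3, 'v': 2}
lookup['g'] = 10+5 = 15 → {'g': 15, 'k': 3, 'v': 2}
lookup['g'] = 15+3 = 18 → {'g': 18, 'k': 3, 'v': 2}
lookup['a'] = lookup['k']+1 = 4 → {'g': 18, 'k': 3, 'v': 2, 'a': 4}
sum of values = 27

27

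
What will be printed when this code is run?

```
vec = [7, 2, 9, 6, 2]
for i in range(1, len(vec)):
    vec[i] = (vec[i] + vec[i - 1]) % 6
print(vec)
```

[7, 3, 0, 0, 2]

i=1: vec[1] = (2+7)%6 = 3 → [7, 3, 9, 6, 2]
i=2: vec[2] = (9+3)%6 = 0 → [7, 3, 0, 6, 2]
i=3: vec[3] = (6+0)%6 = 0 → [7, 3, 0, 0, 2]
i=4: vec[4] = (2+0)%6 = 2 → [7, 3, 0, 0, 2]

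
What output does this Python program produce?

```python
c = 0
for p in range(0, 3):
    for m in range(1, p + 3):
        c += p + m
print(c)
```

p=0,m=1: c = 0+1 = 1
p=0,m=2: c = 1+2 = 3
p=1,m=1: c = 3+2 = 5
p=1,m=2: c = 5+3 = 8
p=1,m=3: c = 8+4 = 12
p=2,m=1: c = 12+3 = 15
p=2,m=2: c = 15+4 = 19
p=2,m=3: c = 19+5 = 24
p=2,m=4: c = 24+6 = 30

30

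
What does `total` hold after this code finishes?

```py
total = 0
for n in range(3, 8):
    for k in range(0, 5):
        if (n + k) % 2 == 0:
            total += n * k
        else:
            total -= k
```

n=3,k=0: odd sum, total = 0-0 = 0
n=3,k=1: even sum, total = 0+3 = 3
n=3,k=2: odd sum, total = 3-2 = 1
n=3,k=3: even sum, total = 1+9 = 10
n=3,k=4: odd sum, total = 10-4 = 6
n=4,k=0: even sum, total = 6+0 = 6
n=4,k=1: odd sum, total = 6-1 = 5
n=4,k=2: even sum, total = 5+8 = 13
n=4,k=3: odd sum, total = 13-3 = 10
n=4,k=4: even sum, total = 10+16 = 26
n=5,k=0: odd sum, total = 26-0 = 26
n=5,k=1: even sum, total = 26+5 = 31
n=5,k=2: odd sum, total = 31-2 = 29
n=5,k=3: even sum, total = 29+15 = 44
n=5,k=4: odd sum, total = 44-4 = 40
n=6,k=0: even sum, total = 40+0 = 40
n=6,k=1: odd sum, total = 40-1 = 39
n=6,k=2: even sum, total = 39+12 = 51
n=6,k=3: odd sum, total = 51-3 = 48
n=6,k=4: even sum, total = 48+24 = 72
n=7,k=0: odd sum, total = 72-0 = 72
n=7,k=1: even sum, total = 72+7 = 79
n=7,k=2: odd sum, total = 79-2 = 77
n=7,k=3: even sum, total = 77+21 = 98
n=7,k=4: odd sum, total = 98-4 = 94

94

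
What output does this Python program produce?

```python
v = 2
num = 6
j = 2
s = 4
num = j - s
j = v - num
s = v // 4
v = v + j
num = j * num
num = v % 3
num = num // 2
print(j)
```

4

num = 2-4 = -2
j = 2-(-2) = 4
s = 2//4 = 0
v = 2+4 = 6
num = 4*(-2) = -8
num = 6%3 = 0
num = 0//2 = 0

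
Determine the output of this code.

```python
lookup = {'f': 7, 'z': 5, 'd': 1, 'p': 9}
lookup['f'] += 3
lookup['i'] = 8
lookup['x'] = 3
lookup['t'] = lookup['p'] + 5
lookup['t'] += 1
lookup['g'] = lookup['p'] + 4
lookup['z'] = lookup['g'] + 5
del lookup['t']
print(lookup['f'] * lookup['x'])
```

lookup['f'] = 7+3 = 10 → {'f': 10, 'z': 5, 'd': 1, 'p': 9}
lookup['i'] = 8 → {'f': 10, 'z': 5, 'd': 1, 'p': 9, 'i': 8}
lookup['x'] = 3 → {'f': 10, 'z': 5, 'd': 1, 'p': 9, 'i': 8, 'x': 3}
lookup['t'] = lookup['p']+5 = 14 → {'f': 10, 'z': 5, 'd': 1, 'p': 9, 'i': 8, 'x': 3, 't': 14}
lookup['t'] = 14+1 = 15 → {'f': 10, 'z': 5, 'd': 1, 'p': 9, 'i': 8, 'x': 3, 't': 15}
lookup['g'] = lookup['p']+4 = 13 → {'f': 10, 'z': 5, 'd': 1, 'p': 9, 'i': 8, 'x': 3, 't': 15, 'g': 13}
lookup['z'] = lookup['g']+5 = 18 → {'f': 10, 'z': 18, 'd': 1, 'p': 9, 'i': 8, 'x': 3, 't': 15, 'g': 13}
del 't' → {'f': 10, 'z': 18, 'd': 1, 'p': 9, 'i': 8, 'x': 3, 'g': 13}
lookup['f']*lookup['x'] = 10*3 = 30

30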